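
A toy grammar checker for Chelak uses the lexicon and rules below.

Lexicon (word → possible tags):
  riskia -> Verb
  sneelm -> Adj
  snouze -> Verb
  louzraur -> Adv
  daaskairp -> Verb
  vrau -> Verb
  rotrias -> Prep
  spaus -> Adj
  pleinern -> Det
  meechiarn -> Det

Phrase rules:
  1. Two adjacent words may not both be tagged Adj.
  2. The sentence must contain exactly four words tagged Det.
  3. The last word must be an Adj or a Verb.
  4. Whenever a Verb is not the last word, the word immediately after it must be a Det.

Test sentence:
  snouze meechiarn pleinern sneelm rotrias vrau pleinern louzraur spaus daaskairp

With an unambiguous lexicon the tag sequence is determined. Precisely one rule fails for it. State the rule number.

Fixed tagging: Verb Det Det Adj Prep Verb Det Adv Adj Verb.
Checking each rule: R1 holds, R2 violated, R3 holds, R4 holds.
Only rule 2 fails.

2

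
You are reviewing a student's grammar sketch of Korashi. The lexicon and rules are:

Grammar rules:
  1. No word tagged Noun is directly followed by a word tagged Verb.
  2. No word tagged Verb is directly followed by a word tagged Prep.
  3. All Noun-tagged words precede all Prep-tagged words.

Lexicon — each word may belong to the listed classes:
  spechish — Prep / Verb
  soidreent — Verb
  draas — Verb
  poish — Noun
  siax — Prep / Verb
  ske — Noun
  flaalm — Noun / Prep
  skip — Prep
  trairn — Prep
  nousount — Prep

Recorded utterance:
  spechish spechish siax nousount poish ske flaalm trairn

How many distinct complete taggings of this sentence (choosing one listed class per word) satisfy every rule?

Candidates per position — 1:spechish {Prep,Verb}; 2:spechish {Prep,Verb}; 3:siax {Prep,Verb}; 4:nousount {Prep}; 5:poish {Noun}; 6:ske {Noun}; 7:flaalm {Noun,Prep}; 8:trairn {Prep}.
There are 16 candidate sequences in total.
Rule 3 cannot be satisfied by any choice of tags from the lexicon.
So there is no consistent tagging.
Count = 0.

0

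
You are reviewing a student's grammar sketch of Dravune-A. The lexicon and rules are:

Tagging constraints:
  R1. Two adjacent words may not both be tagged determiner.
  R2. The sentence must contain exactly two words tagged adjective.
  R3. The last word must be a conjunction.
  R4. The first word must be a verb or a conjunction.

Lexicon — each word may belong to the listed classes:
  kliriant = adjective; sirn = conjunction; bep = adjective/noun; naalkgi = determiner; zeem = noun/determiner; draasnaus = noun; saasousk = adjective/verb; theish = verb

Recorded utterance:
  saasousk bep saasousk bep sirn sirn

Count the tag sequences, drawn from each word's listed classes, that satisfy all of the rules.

3

Candidates per position — 1:saasousk {adjective,verb}; 2:bep {adjective,noun}; 3:saasousk {adjective,verb}; 4:bep {adjective,noun}; 5:sirn {conjunction}; 6:sirn {conjunction}.
There are 16 candidate sequences in total.
The sequences that satisfy every rule: verb adjective adjective noun conjunction conjunction; verb adjective verb adjective conjunction conjunction; verb noun adjective adjective conjunction conjunction.
Count = 3.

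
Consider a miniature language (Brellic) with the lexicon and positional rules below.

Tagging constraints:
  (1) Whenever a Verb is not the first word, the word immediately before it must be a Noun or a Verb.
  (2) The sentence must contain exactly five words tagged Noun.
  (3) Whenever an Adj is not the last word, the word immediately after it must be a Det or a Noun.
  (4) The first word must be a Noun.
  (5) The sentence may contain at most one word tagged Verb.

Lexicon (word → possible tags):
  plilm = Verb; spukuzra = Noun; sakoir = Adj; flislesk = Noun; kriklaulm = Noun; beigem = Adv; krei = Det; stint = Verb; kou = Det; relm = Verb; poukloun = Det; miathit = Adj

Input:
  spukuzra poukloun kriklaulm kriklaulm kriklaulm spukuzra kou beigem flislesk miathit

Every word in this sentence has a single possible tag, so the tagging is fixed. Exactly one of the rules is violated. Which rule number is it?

Fixed tagging: Noun Det Noun Noun Noun Noun Det Adv Noun Adj.
Rule check: R1 pass, R2 fail, R3 pass, R4 pass, R5 pass.
Only rule 2 fails.

2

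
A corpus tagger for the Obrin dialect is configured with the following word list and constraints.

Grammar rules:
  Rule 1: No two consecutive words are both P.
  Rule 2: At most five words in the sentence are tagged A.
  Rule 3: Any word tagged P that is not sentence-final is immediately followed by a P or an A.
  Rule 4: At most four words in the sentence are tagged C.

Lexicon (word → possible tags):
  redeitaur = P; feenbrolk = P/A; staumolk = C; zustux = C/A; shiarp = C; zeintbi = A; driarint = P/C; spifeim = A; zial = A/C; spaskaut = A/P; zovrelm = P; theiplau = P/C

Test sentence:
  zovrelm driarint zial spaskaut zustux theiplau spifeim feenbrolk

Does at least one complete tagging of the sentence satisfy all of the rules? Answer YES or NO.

Candidates per position — 1:zovrelm {P}; 2:driarint {P,C}; 3:zial {A,C}; 4:spaskaut {A,P}; 5:zustux {C,A}; 6:theiplau {P,C}; 7:spifeim {A}; 8:feenbrolk {P,A}.
Every candidate sequence violates at least one rule; no consistent tagging exists.

NO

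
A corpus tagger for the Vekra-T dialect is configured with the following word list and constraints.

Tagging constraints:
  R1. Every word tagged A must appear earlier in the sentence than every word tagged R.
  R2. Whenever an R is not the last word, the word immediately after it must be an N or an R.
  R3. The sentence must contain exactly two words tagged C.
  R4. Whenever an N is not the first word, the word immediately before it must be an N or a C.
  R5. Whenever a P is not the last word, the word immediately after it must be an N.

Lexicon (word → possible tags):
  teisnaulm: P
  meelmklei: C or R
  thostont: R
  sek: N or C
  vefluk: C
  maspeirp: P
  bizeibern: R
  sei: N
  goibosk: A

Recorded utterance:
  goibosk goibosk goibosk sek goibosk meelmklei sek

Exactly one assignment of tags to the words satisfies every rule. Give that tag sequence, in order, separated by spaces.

A A A C A C N

Candidates per position — 1:goibosk {A}; 2:goibosk {A}; 3:goibosk {A}; 4:sek {N,C}; 5:goibosk {A}; 6:meelmklei {C,R}; 7:sek {N,C}.
Word 4 cannot be N — rule 4 would then fail for every completion. It is C.
The remaining ambiguous positions (6, 7) are resolved jointly — only one combination satisfies every rule.
The unique satisfying tagging is: A A A C A C N.
Check: rule 1 ok; rule 2 ok; rule 3 ok; rule 4 ok; rule 5 ok.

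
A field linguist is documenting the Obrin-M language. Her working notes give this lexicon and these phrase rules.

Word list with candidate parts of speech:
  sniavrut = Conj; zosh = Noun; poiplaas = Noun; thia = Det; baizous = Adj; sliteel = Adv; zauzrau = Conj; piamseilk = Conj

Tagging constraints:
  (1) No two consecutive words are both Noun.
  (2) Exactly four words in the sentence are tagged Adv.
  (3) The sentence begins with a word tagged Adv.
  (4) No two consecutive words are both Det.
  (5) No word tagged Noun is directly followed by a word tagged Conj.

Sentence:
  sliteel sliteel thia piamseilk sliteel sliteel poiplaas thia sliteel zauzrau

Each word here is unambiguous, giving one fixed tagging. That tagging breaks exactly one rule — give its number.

2

Fixed tagging: Adv Adv Det Conj Adv Adv Noun Det Adv Conj.
Rule check: R1 ✓, R2 ✗, R3 ✓, R4 ✓, R5 ✓.
Only rule 2 fails.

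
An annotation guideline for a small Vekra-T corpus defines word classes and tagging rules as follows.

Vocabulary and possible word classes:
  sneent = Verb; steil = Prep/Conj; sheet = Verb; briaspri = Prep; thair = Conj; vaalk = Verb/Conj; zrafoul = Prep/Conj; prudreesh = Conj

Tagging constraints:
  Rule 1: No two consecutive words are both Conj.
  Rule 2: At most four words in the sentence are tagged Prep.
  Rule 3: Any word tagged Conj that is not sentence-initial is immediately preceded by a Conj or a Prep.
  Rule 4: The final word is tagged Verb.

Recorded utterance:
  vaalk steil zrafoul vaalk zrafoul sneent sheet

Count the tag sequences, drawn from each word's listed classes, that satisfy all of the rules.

6

Candidates per position — 1:vaalk {Verb,Conj}; 2:steil {Prep,Conj}; 3:zrafoul {Prep,Conj}; 4:vaalk {Verb,Conj}; 5:zrafoul {Prep,Conj}; 6:sneent {Verb}; 7:sheet {Verb}.
There are 32 candidate sequences in total.
Checking each against the rules leaves 6 sequences.
Count = 6.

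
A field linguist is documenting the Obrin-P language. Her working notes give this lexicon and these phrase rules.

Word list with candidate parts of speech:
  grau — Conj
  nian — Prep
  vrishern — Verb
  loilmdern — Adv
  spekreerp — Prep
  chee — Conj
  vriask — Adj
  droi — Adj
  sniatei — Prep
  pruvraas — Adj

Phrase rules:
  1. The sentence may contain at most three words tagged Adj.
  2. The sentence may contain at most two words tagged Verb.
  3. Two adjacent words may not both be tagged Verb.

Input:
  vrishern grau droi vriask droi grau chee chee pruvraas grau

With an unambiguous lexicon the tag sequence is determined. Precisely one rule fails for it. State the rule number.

Fixed tagging: Verb Conj Adj Adj Adj Conj Conj Conj Adj Conj.
Checking each rule: R1 violated, R2 holds, R3 holds.
Only rule 1 fails.

1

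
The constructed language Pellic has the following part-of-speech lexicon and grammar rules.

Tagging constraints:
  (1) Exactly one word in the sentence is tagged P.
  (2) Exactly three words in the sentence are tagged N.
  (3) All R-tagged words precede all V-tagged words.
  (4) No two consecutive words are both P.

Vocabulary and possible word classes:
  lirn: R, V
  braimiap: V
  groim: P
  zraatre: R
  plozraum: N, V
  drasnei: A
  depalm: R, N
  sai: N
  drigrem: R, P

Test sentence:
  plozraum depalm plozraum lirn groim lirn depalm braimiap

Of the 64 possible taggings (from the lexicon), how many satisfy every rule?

Candidates per position — 1:plozraum {N,V}; 2:depalm {R,N}; 3:plozraum {N,V}; 4:lirn {R,V}; 5:groim {P}; 6:lirn {R,V}; 7:depalm {R,N}; 8:braimiap {V}.
There are 64 candidate sequences in total.
Checking each against the rules leaves 6 sequences.
Count = 6.

6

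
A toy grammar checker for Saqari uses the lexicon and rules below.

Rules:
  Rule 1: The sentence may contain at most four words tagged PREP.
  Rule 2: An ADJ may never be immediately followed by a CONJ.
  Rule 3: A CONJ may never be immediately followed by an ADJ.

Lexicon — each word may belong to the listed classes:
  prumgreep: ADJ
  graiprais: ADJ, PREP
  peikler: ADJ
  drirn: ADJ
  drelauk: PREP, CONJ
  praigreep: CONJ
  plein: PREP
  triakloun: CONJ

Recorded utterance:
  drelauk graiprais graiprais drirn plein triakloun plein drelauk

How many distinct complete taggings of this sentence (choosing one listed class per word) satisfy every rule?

Candidates per position — 1:drelauk {PREP,CONJ}; 2:graiprais {ADJ,PREP}; 3:graiprais {ADJ,PREP}; 4:drirn {ADJ}; 5:plein {PREP}; 6:triakloun {CONJ}; 7:plein {PREP}; 8:drelauk {PREP,CONJ}.
There are 16 candidate sequences in total.
Checking each against the rules leaves 7 sequences.
Count = 7.

7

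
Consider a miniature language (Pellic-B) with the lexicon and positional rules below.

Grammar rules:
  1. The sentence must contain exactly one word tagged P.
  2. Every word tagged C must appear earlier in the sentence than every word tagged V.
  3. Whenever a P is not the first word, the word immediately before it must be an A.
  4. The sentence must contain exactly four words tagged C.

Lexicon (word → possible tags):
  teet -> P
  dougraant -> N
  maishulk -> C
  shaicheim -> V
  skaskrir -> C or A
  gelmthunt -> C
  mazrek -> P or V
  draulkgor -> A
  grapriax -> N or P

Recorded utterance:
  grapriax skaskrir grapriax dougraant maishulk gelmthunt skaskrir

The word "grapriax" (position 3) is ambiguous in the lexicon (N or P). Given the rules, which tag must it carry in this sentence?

N

Candidates per position — 1:grapriax {N,P}; 2:skaskrir {C,A}; 3:grapriax {N,P}; 4:dougraant {N}; 5:maishulk {C}; 6:gelmthunt {C}; 7:skaskrir {C,A}.
Position 2: A is ruled out by rule 4; that leaves C.
Position 3: P is ruled out by rule 3; that leaves N.
Position 7: A is ruled out by rule 4; that leaves C.
Position 1: N is ruled out by rule 1; that leaves P.
The only consistent sequence is: P C N N C C C.
Check: rule 1 satisfied; rule 2 satisfied; rule 3 satisfied; rule 4 satisfied.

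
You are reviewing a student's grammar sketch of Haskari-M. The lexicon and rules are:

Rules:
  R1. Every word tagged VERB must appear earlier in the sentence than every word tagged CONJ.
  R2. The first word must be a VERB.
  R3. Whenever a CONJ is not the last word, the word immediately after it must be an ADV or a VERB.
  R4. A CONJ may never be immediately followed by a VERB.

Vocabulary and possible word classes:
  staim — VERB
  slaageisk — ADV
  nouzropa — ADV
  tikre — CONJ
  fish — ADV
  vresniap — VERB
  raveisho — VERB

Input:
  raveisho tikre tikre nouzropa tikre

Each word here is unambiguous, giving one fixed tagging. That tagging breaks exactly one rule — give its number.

3

Fixed tagging: VERB CONJ CONJ ADV CONJ.
Rule check: R1 pass, R2 pass, R3 fail, R4 pass.
Only rule 3 fails.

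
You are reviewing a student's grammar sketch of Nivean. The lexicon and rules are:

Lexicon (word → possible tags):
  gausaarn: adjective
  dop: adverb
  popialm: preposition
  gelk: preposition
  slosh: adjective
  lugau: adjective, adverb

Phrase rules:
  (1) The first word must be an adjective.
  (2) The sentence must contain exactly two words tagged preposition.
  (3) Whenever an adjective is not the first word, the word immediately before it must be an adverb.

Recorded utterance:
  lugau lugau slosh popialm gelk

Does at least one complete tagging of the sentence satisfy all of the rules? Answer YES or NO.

YES

Candidates per position — 1:lugau {adjective,adverb}; 2:lugau {adjective,adverb}; 3:slosh {adjective}; 4:popialm {preposition}; 5:gelk {preposition}.
One satisfying assignment: adjective adverb adjective preposition preposition.
Checking: rule 1 satisfied; rule 2 satisfied; rule 3 satisfied.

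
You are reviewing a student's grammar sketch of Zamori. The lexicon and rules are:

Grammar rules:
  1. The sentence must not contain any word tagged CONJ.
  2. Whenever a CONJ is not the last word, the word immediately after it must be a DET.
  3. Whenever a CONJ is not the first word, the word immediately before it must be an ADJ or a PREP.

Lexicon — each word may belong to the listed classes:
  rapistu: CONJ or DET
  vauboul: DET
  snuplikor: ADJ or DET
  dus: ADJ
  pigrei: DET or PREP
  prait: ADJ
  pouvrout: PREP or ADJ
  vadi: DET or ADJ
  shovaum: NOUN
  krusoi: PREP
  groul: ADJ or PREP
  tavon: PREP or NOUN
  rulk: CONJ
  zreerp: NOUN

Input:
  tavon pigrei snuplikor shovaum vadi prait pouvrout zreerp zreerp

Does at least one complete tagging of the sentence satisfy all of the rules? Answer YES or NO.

YES

Candidates per position — 1:tavon {PREP,NOUN}; 2:pigrei {DET,PREP}; 3:snuplikor {ADJ,DET}; 4:shovaum {NOUN}; 5:vadi {DET,ADJ}; 6:prait {ADJ}; 7:pouvrout {PREP,ADJ}; 8:zreerp {NOUN}; 9:zreerp {NOUN}.
One satisfying assignment: PREP DET ADJ NOUN DET ADJ ADJ NOUN NOUN.
Rule-by-rule: rule 1 ok; rule 2 ok; rule 3 ok.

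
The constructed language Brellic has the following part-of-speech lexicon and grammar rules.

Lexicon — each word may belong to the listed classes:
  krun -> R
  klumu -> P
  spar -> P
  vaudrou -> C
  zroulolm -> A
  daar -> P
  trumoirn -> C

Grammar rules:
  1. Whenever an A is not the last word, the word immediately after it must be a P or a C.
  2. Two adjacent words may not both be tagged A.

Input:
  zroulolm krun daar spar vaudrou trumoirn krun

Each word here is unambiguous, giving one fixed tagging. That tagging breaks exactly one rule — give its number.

Fixed tagging: A R P P C C R.
Checking each rule: R1 fail, R2 pass.
Only rule 1 fails.

1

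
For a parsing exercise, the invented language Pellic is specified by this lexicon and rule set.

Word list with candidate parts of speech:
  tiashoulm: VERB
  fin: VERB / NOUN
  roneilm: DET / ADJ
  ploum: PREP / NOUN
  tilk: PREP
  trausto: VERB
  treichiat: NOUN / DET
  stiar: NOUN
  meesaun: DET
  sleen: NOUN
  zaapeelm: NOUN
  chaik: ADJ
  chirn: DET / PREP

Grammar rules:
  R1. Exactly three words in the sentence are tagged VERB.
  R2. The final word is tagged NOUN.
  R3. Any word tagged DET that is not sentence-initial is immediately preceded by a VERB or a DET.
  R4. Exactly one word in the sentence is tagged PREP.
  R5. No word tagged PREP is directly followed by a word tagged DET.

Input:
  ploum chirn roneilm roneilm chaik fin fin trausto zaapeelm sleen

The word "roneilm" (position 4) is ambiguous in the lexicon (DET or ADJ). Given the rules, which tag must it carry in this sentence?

Candidates per position — 1:ploum {PREP,NOUN}; 2:chirn {DET,PREP}; 3:roneilm {DET,ADJ}; 4:roneilm {DET,ADJ}; 5:chaik {ADJ}; 6:fin {VERB,NOUN}; 7:fin {VERB,NOUN}; 8:trausto {VERB}; 9:zaapeelm {NOUN}; 10:sleen {NOUN}.
If word 2 were DET, no tagging could satisfy rule 3; so word 2 is PREP.
If word 3 were DET, no tagging could satisfy rule 3; so word 3 is ADJ.
If word 4 were DET, no tagging could satisfy rule 3; so word 4 is ADJ.
If word 6 were NOUN, no tagging could satisfy rule 1; so word 6 is VERB.
If word 7 were NOUN, no tagging could satisfy rule 1; so word 7 is VERB.
If word 1 were PREP, no tagging could satisfy rule 4; so word 1 is NOUN.
So the tagging must be: NOUN PREP ADJ ADJ ADJ VERB VERB VERB NOUN NOUN.
Rule-by-rule: rule 1 holds; rule 2 holds; rule 3 holds; rule 4 holds; rule 5 holds.

ADJ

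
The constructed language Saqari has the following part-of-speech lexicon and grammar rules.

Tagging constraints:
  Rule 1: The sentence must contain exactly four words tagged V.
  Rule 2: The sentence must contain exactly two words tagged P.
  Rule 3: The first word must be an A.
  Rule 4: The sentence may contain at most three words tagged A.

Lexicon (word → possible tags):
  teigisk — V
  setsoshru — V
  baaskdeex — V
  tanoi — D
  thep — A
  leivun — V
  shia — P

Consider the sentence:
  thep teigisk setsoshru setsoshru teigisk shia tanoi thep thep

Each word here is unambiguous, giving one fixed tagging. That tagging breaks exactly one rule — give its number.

2

Fixed tagging: A V V V V P D A A.
Applying the rules: R1 holds, R2 violated, R3 holds, R4 holds.
Only rule 2 fails.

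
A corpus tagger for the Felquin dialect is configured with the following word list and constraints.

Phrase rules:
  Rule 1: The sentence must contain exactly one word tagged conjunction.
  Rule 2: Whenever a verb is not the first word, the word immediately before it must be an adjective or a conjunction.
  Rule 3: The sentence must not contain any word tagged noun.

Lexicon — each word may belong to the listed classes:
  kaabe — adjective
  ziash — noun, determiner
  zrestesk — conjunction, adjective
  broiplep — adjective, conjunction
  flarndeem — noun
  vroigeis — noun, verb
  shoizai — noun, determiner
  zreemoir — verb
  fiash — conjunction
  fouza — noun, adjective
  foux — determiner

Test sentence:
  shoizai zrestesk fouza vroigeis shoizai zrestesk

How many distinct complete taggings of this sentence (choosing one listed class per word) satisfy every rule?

Candidates per position — 1:shoizai {noun,determiner}; 2:zrestesk {conjunction,adjective}; 3:fouza {noun,adjective}; 4:vroigeis {noun,verb}; 5:shoizai {noun,determiner}; 6:zrestesk {conjunction,adjective}.
There are 64 candidate sequences in total.
The sequences that satisfy every rule: determiner conjunction adjective verb determiner adjective; determiner adjective adjective verb determiner conjunction.
Count = 2.

2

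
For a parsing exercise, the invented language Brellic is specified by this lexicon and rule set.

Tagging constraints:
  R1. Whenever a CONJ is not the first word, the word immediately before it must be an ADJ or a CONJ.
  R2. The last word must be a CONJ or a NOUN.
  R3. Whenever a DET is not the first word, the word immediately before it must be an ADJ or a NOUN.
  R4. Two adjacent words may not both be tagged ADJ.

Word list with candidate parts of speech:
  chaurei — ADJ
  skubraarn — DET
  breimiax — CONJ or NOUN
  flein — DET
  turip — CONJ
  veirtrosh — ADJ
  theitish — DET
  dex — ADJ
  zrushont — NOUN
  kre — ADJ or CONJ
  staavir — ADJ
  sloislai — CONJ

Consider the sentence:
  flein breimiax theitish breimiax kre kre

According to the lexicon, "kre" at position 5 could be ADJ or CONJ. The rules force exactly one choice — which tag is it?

Candidates per position — 1:flein {DET}; 2:breimiax {CONJ,NOUN}; 3:theitish {DET}; 4:breimiax {CONJ,NOUN}; 5:kre {ADJ,CONJ}; 6:kre {ADJ,CONJ}.
At position 2, choosing CONJ makes rule 1 impossible to satisfy; hence NOUN.
At position 4, choosing CONJ makes rule 1 impossible to satisfy; hence NOUN.
At position 5, choosing CONJ makes rule 1 impossible to satisfy; hence ADJ.
At position 6, choosing ADJ makes rule 2 impossible to satisfy; hence CONJ.
So the tagging must be: DET NOUN DET NOUN ADJ CONJ.
Checking: rule 1 satisfied; rule 2 satisfied; rule 3 satisfied; rule 4 satisfied.

ADJ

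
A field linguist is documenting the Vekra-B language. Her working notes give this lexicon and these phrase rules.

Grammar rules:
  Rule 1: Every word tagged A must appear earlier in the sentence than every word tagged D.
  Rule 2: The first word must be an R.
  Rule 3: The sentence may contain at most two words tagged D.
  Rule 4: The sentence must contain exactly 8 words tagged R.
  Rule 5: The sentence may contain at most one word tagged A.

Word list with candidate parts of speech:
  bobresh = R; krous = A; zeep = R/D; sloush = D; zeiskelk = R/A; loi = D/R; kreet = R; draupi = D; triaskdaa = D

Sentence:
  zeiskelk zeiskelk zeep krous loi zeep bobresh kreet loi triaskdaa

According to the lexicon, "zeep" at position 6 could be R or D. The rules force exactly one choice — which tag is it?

Candidates per position — 1:zeiskelk {R,A}; 2:zeiskelk {R,A}; 3:zeep {R,D}; 4:krous {A}; 5:loi {D,R}; 6:zeep {R,D}; 7:bobresh {R}; 8:kreet {R}; 9:loi {D,R}; 10:triaskdaa {D}.
Position 1: tagging it A would leave rule 2 unsatisfiable, so it must be R.
Position 2: tagging it A would leave rule 4 unsatisfiable, so it must be R.
Position 3: tagging it D would leave rule 1 unsatisfiable, so it must be R.
Position 5: tagging it D would leave rule 4 unsatisfiable, so it must be R.
Position 6: tagging it D would leave rule 4 unsatisfiable, so it must be R.
Position 9: tagging it D would leave rule 4 unsatisfiable, so it must be R.
That leaves exactly one tagging: R R R A R R R R R D.
Checking: rule 1 holds; rule 2 holds; rule 3 holds; rule 4 holds; rule 5 holds.

R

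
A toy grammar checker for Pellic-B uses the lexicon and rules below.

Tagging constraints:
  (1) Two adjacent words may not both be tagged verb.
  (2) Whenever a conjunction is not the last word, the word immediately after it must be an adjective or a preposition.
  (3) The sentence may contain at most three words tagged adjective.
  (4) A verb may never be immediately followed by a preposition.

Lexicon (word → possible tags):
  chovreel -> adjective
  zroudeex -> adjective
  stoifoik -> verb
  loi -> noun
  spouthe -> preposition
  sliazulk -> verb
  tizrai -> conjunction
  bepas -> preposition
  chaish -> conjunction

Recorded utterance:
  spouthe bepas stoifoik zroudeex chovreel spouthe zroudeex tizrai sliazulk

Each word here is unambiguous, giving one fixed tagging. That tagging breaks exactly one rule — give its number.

2

Fixed tagging: preposition preposition verb adjective adjective preposition adjective conjunction verb.
Checking each rule: R1 pass, R2 fail, R3 pass, R4 pass.
Only rule 2 fails.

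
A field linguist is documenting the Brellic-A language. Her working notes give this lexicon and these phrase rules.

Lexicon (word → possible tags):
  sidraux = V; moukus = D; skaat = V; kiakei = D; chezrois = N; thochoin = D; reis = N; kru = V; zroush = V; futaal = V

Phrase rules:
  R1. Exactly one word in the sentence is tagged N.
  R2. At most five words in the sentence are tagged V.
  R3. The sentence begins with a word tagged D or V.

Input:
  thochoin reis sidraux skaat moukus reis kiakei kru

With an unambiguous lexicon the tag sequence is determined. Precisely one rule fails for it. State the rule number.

Fixed tagging: D N V V D N D V.
Applying the rules: R1 ✗, R2 ✓, R3 ✓.
Only rule 1 fails.

1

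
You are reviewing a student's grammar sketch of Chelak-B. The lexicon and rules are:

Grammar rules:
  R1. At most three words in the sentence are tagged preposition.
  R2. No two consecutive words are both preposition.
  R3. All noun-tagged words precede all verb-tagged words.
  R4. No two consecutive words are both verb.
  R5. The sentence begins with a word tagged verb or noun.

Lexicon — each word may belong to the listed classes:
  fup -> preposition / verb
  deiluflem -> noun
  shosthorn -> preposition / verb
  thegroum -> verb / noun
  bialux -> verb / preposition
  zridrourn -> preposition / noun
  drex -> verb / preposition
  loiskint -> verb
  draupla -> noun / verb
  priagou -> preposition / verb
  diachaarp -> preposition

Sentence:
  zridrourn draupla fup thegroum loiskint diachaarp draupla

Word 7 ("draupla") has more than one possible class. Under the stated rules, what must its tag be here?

verb

Candidates per position — 1:zridrourn {preposition,noun}; 2:draupla {noun,verb}; 3:fup {preposition,verb}; 4:thegroum {verb,noun}; 5:loiskint {verb}; 6:diachaarp {preposition}; 7:draupla {noun,verb}.
Position 1: preposition is ruled out by rule 5; that leaves noun.
Position 4: verb is ruled out by rule 4; that leaves noun.
Position 7: noun is ruled out by rule 3; that leaves verb.
Position 2: verb is ruled out by rule 3; that leaves noun.
Position 3: verb is ruled out by rule 3; that leaves preposition.
The unique satisfying tagging is: noun noun preposition noun verb preposition verb.
Check: rule 1 ok; rule 2 ok; rule 3 ok; rule 4 ok; rule 5 ok.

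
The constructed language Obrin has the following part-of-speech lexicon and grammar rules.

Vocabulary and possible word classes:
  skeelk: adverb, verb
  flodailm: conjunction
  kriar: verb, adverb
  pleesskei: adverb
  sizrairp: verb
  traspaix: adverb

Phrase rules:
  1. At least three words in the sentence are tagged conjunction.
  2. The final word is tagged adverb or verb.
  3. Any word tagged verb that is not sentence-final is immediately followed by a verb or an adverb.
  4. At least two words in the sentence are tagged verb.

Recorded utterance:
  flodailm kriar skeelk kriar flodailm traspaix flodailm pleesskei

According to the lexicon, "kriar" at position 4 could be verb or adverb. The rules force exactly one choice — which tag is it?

Candidates per position — 1:flodailm {conjunction}; 2:kriar {verb,adverb}; 3:skeelk {adverb,verb}; 4:kriar {verb,adverb}; 5:flodailm {conjunction}; 6:traspaix {adverb}; 7:flodailm {conjunction}; 8:pleesskei {adverb}.
If word 4 were verb, no tagging could satisfy rule 3; so word 4 is adverb.
If word 2 were adverb, no tagging could satisfy rule 4; so word 2 is verb.
If word 3 were adverb, no tagging could satisfy rule 4; so word 3 is verb.
The only consistent sequence is: conjunction verb verb adverb conjunction adverb conjunction adverb.
Checking: rule 1 satisfied; rule 2 satisfied; rule 3 satisfied; rule 4 satisfied.

adverb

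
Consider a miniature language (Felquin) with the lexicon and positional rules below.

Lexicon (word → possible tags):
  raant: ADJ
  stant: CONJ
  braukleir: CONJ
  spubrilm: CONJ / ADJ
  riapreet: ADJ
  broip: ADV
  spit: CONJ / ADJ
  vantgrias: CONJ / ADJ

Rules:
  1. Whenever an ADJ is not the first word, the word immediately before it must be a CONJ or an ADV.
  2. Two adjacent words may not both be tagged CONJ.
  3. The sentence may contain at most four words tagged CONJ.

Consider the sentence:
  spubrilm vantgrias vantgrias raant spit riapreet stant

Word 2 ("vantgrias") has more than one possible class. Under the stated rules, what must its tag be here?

ADJ

Candidates per position — 1:spubrilm {CONJ,ADJ}; 2:vantgrias {CONJ,ADJ}; 3:vantgrias {CONJ,ADJ}; 4:raant {ADJ}; 5:spit {CONJ,ADJ}; 6:riapreet {ADJ}; 7:stant {CONJ}.
Position 3: tagging it ADJ would leave rule 1 unsatisfiable, so it must be CONJ.
Position 5: tagging it ADJ would leave rule 1 unsatisfiable, so it must be CONJ.
Position 2: tagging it CONJ would leave rule 2 unsatisfiable, so it must be ADJ.
Position 1: tagging it ADJ would leave rule 1 unsatisfiable, so it must be CONJ.
That leaves exactly one tagging: CONJ ADJ CONJ ADJ CONJ ADJ CONJ.
Check: rule 1 ✓; rule 2 ✓; rule 3 ✓.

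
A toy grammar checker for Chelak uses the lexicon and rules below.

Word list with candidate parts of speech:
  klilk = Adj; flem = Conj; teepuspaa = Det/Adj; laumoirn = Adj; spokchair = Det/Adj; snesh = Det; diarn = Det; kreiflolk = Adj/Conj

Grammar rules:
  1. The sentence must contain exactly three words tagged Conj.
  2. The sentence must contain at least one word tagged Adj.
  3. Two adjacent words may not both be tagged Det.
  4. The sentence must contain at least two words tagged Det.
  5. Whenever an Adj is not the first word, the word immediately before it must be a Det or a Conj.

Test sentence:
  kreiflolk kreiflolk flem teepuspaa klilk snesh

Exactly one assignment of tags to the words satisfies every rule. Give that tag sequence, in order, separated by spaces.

Candidates per position — 1:kreiflolk {Adj,Conj}; 2:kreiflolk {Adj,Conj}; 3:flem {Conj}; 4:teepuspaa {Det,Adj}; 5:klilk {Adj}; 6:snesh {Det}.
Word 1 cannot be Adj — rule 1 would then fail for every completion. It is Conj.
Word 2 cannot be Adj — rule 1 would then fail for every completion. It is Conj.
Word 4 cannot be Adj — rule 4 would then fail for every completion. It is Det.
So the tagging must be: Conj Conj Conj Det Adj Det.
Verifying each rule — rule 1 ✓; rule 2 ✓; rule 3 ✓; rule 4 ✓; rule 5 ✓.

Conj Conj Conj Det Adj Det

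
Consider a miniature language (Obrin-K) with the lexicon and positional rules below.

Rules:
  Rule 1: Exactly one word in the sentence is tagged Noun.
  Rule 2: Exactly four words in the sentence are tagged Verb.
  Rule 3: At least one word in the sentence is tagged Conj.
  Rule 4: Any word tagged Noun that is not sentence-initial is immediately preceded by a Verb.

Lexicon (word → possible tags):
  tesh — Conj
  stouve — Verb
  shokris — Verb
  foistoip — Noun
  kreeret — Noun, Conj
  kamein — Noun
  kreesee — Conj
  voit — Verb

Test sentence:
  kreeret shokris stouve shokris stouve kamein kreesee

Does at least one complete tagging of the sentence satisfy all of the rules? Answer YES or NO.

Candidates per position — 1:kreeret {Noun,Conj}; 2:shokris {Verb}; 3:stouve {Verb}; 4:shokris {Verb}; 5:stouve {Verb}; 6:kamein {Noun}; 7:kreesee {Conj}.
One satisfying assignment: Conj Verb Verb Verb Verb Noun Conj.
Verifying each rule — rule 1 ✓; rule 2 ✓; rule 3 ✓; rule 4 ✓.

YES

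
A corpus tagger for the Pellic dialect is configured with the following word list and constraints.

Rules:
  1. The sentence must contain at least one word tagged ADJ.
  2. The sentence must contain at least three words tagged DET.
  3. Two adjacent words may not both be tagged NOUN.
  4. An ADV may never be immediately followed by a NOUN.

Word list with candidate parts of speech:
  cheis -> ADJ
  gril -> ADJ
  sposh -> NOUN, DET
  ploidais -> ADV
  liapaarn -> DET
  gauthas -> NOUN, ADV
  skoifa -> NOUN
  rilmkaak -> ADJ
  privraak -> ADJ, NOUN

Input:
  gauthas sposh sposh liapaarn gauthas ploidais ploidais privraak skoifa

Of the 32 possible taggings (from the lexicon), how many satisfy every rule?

Candidates per position — 1:gauthas {NOUN,ADV}; 2:sposh {NOUN,DET}; 3:sposh {NOUN,DET}; 4:liapaarn {DET}; 5:gauthas {NOUN,ADV}; 6:ploidais {ADV}; 7:ploidais {ADV}; 8:privraak {ADJ,NOUN}; 9:skoifa {NOUN}.
There are 32 candidate sequences in total.
The sequences that satisfy every rule: NOUN DET DET DET NOUN ADV ADV ADJ NOUN; NOUN DET DET DET ADV ADV ADV ADJ NOUN; ADV DET DET DET NOUN ADV ADV ADJ NOUN; ADV DET DET DET ADV ADV ADV ADJ NOUN.
Count = 4.

4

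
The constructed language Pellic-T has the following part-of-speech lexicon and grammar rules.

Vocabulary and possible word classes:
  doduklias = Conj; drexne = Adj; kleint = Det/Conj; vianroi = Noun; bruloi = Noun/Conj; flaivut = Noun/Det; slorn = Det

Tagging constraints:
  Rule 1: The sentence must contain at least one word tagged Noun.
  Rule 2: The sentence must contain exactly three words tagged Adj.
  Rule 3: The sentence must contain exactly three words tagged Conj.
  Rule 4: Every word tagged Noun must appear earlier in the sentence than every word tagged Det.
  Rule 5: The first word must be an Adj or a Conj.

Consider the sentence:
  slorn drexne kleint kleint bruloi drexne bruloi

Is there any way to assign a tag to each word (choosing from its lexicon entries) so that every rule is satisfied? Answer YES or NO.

NO

Candidates per position — 1:slorn {Det}; 2:drexne {Adj}; 3:kleint {Det,Conj}; 4:kleint {Det,Conj}; 5:bruloi {Noun,Conj}; 6:drexne {Adj}; 7:bruloi {Noun,Conj}.
Rule 2 cannot be satisfied by any choice of tags from the lexicon.
So there is no consistent tagging.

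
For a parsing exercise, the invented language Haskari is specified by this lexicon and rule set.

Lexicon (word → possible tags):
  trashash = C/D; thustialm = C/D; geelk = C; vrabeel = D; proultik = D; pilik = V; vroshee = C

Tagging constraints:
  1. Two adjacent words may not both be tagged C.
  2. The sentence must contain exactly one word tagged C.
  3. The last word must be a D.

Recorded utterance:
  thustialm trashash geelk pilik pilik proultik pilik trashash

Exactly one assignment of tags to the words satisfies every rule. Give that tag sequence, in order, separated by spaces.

D D C V V D V D

Candidates per position — 1:thustialm {C,D}; 2:trashash {C,D}; 3:geelk {C}; 4:pilik {V}; 5:pilik {V}; 6:proultik {D}; 7:pilik {V}; 8:trashash {C,D}.
If word 1 were C, no tagging could satisfy rule 2; so word 1 is D.
If word 2 were C, no tagging could satisfy rule 1; so word 2 is D.
If word 8 were C, no tagging could satisfy rule 2; so word 8 is D.
So the tagging must be: D D C V V D V D.
Verifying each rule — rule 1 ✓; rule 2 ✓; rule 3 ✓.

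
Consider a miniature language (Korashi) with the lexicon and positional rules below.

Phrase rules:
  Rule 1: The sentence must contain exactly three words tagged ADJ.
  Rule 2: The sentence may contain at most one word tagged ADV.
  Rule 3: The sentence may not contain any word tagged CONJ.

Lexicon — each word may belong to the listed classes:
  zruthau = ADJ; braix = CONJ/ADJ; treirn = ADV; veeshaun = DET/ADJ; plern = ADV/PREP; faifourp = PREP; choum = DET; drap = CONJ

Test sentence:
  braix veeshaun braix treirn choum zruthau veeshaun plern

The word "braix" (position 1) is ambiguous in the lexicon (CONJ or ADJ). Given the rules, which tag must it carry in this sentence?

Candidates per position — 1:braix {CONJ,ADJ}; 2:veeshaun {DET,ADJ}; 3:braix {CONJ,ADJ}; 4:treirn {ADV}; 5:choum {DET}; 6:zruthau {ADJ}; 7:veeshaun {DET,ADJ}; 8:plern {ADV,PREP}.
Position 1: tagging it CONJ would leave rule 3 unsatisfiable, so it must be ADJ.
Position 3: tagging it CONJ would leave rule 3 unsatisfiable, so it must be ADJ.
Position 7: tagging it ADJ would leave rule 1 unsatisfiable, so it must be DET.
Position 8: tagging it ADV would leave rule 2 unsatisfiable, so it must be PREP.
Position 2: tagging it ADJ would leave rule 1 unsatisfiable, so it must be DET.
The only consistent sequence is: ADJ DET ADJ ADV DET ADJ DET PREP.
Rule-by-rule: rule 1 ✓; rule 2 ✓; rule 3 ✓.

ADJ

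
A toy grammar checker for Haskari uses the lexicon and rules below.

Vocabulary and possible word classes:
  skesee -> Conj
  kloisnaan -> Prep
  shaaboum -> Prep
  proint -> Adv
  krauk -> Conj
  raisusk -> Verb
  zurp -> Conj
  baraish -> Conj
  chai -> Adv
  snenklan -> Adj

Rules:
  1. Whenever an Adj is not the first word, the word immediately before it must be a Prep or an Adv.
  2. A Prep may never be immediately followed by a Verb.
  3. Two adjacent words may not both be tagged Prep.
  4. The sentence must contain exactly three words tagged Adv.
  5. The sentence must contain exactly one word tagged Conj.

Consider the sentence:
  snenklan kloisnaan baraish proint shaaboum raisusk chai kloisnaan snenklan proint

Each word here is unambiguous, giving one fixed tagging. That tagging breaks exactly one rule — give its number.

Fixed tagging: Adj Prep Conj Adv Prep Verb Adv Prep Adj Adv.
Rule check: R1 holds, R2 violated, R3 holds, R4 holds, R5 holds.
Only rule 2 fails.

2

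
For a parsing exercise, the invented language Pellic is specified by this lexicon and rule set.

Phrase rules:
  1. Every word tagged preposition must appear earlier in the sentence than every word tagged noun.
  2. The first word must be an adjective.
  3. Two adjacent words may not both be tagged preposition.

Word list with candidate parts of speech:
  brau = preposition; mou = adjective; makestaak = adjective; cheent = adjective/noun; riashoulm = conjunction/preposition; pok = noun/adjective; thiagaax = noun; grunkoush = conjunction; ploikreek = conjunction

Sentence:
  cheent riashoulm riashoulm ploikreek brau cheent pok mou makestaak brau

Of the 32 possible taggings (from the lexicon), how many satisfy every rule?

3

Candidates per position — 1:cheent {adjective,noun}; 2:riashoulm {conjunction,preposition}; 3:riashoulm {conjunction,preposition}; 4:ploikreek {conjunction}; 5:brau {preposition}; 6:cheent {adjective,noun}; 7:pok {noun,adjective}; 8:mou {adjective}; 9:makestaak {adjective}; 10:brau {preposition}.
There are 32 candidate sequences in total.
The sequences that satisfy every rule: adjective conjunction conjunction conjunction preposition adjective adjective adjective adjective preposition; adjective conjunction preposition conjunction preposition adjective adjective adjective adjective preposition; adjective preposition conjunction conjunction preposition adjective adjective adjective adjective preposition.
Count = 3.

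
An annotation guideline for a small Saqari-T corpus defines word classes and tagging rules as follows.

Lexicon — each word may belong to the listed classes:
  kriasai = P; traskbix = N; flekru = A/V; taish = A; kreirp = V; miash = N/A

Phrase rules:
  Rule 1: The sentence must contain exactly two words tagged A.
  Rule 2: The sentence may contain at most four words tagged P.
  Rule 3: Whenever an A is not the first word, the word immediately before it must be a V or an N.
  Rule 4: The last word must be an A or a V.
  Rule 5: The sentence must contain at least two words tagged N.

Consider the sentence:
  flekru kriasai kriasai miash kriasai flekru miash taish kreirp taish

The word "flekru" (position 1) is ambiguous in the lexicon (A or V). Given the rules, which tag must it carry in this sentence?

V

Candidates per position — 1:flekru {A,V}; 2:kriasai {P}; 3:kriasai {P}; 4:miash {N,A}; 5:kriasai {P}; 6:flekru {A,V}; 7:miash {N,A}; 8:taish {A}; 9:kreirp {V}; 10:taish {A}.
Position 1: tagging it A would leave rule 1 unsatisfiable, so it must be V.
Position 4: tagging it A would leave rule 1 unsatisfiable, so it must be N.
Position 6: tagging it A would leave rule 1 unsatisfiable, so it must be V.
Position 7: tagging it A would leave rule 1 unsatisfiable, so it must be N.
So the tagging must be: V P P N P V N A V A.
Rule-by-rule: rule 1 satisfied; rule 2 satisfied; rule 3 satisfied; rule 4 satisfied; rule 5 satisfied.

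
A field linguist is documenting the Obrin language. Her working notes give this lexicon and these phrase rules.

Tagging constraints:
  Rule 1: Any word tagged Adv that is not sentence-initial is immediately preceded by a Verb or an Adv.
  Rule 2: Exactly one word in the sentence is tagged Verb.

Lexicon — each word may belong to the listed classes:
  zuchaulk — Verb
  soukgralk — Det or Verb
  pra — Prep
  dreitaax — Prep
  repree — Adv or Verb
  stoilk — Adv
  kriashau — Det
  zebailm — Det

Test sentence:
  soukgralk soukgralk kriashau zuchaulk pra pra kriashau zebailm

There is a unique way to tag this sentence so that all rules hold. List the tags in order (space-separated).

Candidates per position — 1:soukgralk {Det,Verb}; 2:soukgralk {Det,Verb}; 3:kriashau {Det}; 4:zuchaulk {Verb}; 5:pra {Prep}; 6:pra {Prep}; 7:kriashau {Det}; 8:zebailm {Det}.
If word 1 were Verb, no tagging could satisfy rule 2; so word 1 is Det.
If word 2 were Verb, no tagging could satisfy rule 2; so word 2 is Det.
The unique satisfying tagging is: Det Det Det Verb Prep Prep Det Det.
Rule-by-rule: rule 1 holds; rule 2 holds.

Det Det Det Verb Prep Prep Det Det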